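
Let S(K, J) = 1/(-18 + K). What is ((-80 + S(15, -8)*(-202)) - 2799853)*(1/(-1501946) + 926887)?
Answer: -11693366435556893297/4505838 ≈ -2.5952e+12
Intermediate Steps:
((-80 + S(15, -8)*(-202)) - 2799853)*(1/(-1501946) + 926887) = ((-80 - 202/(-18 + 15)) - 2799853)*(1/(-1501946) + 926887) = ((-80 - 202/(-3)) - 2799853)*(-1/1501946 + 926887) = ((-80 - 1/3*(-202)) - 2799853)*(1392134222101/1501946) = ((-80 + 202/3) - 2799853)*(1392134222101/1501946) = (-38/3 - 2799853)*(1392134222101/1501946) = -8399597/3*1392134222101/1501946 = -11693366435556893297/4505838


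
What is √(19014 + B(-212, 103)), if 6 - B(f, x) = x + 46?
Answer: √18871 ≈ 137.37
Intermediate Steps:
B(f, x) = -40 - x (B(f, x) = 6 - (x + 46) = 6 - (46 + x) = 6 + (-46 - x) = -40 - x)
√(19014 + B(-212, 103)) = √(19014 + (-40 - 1*103)) = √(19014 + (-40 - 103)) = √(19014 - 143) = √18871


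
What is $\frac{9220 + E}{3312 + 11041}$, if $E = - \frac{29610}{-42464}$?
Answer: $\frac{195773845}{304742896} \approx 0.64242$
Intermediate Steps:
$E = \frac{14805}{21232}$ ($E = \left(-29610\right) \left(- \frac{1}{42464}\right) = \frac{14805}{21232} \approx 0.6973$)
$\frac{9220 + E}{3312 + 11041} = \frac{9220 + \frac{14805}{21232}}{3312 + 11041} = \frac{195773845}{21232 \cdot 14353} = \frac{195773845}{21232} \cdot \frac{1}{14353} = \frac{195773845}{304742896}$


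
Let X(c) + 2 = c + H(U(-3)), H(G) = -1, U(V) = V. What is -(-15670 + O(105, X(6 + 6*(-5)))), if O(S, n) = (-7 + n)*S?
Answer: 19240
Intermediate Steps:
X(c) = -3 + c (X(c) = -2 + (c - 1) = -2 + (-1 + c) = -3 + c)
O(S, n) = S*(-7 + n)
-(-15670 + O(105, X(6 + 6*(-5)))) = -(-15670 + 105*(-7 + (-3 + (6 + 6*(-5))))) = -(-15670 + 105*(-7 + (-3 + (6 - 30)))) = -(-15670 + 105*(-7 + (-3 - 24))) = -(-15670 + 105*(-7 - 27)) = -(-15670 + 105*(-34)) = -(-15670 - 3570) = -1*(-19240) = 19240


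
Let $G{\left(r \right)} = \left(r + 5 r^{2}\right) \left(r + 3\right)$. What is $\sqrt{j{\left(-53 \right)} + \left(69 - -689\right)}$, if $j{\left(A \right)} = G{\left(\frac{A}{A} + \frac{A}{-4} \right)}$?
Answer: $\frac{\sqrt{1185149}}{8} \approx 136.08$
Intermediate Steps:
$G{\left(r \right)} = \left(3 + r\right) \left(r + 5 r^{2}\right)$ ($G{\left(r \right)} = \left(r + 5 r^{2}\right) \left(3 + r\right) = \left(3 + r\right) \left(r + 5 r^{2}\right)$)
$j{\left(A \right)} = \left(1 - \frac{A}{4}\right) \left(19 - 4 A + 5 \left(1 - \frac{A}{4}\right)^{2}\right)$ ($j{\left(A \right)} = \left(\frac{A}{A} + \frac{A}{-4}\right) \left(3 + 5 \left(\frac{A}{A} + \frac{A}{-4}\right)^{2} + 16 \left(\frac{A}{A} + \frac{A}{-4}\right)\right) = \left(1 + A \left(- \frac{1}{4}\right)\right) \left(3 + 5 \left(1 + A \left(- \frac{1}{4}\right)\right)^{2} + 16 \left(1 + A \left(- \frac{1}{4}\right)\right)\right) = \left(1 - \frac{A}{4}\right) \left(3 + 5 \left(1 - \frac{A}{4}\right)^{2} + 16 \left(1 - \frac{A}{4}\right)\right) = \left(1 - \frac{A}{4}\right) \left(3 + 5 \left(1 - \frac{A}{4}\right)^{2} - \left(-16 + 4 A\right)\right) = \left(1 - \frac{A}{4}\right) \left(19 - 4 A + 5 \left(1 - \frac{A}{4}\right)^{2}\right)$)
$\sqrt{j{\left(-53 \right)} + \left(69 - -689\right)} = \sqrt{\left(24 - - \frac{1325}{2} - \frac{5 \left(-53\right)^{3}}{64} + \frac{31 \left(-53\right)^{2}}{16}\right) + \left(69 - -689\right)} = \sqrt{\left(24 + \frac{1325}{2} - - \frac{744385}{64} + \frac{31}{16} \cdot 2809\right) + \left(69 + 689\right)} = \sqrt{\left(24 + \frac{1325}{2} + \frac{744385}{64} + \frac{87079}{16}\right) + 758} = \sqrt{\frac{1136637}{64} + 758} = \sqrt{\frac{1185149}{64}} = \frac{\sqrt{1185149}}{8}$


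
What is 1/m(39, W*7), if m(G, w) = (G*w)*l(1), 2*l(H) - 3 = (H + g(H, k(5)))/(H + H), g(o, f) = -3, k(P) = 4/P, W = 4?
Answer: 1/1092 ≈ 0.00091575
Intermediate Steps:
l(H) = 3/2 + (-3 + H)/(4*H) (l(H) = 3/2 + ((H - 3)/(H + H))/2 = 3/2 + ((-3 + H)/((2*H)))/2 = 3/2 + ((-3 + H)*(1/(2*H)))/2 = 3/2 + ((-3 + H)/(2*H))/2 = 3/2 + (-3 + H)/(4*H))
m(G, w) = G*w (m(G, w) = (G*w)*((¼)*(-3 + 7*1)/1) = (G*w)*((¼)*1*(-3 + 7)) = (G*w)*((¼)*1*4) = (G*w)*1 = G*w)
1/m(39, W*7) = 1/(39*(4*7)) = 1/(39*28) = 1/1092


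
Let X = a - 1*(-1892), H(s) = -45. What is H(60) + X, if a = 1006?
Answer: 2853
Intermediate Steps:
X = 2898 (X = 1006 - 1*(-1892) = 1006 + 1892 = 2898)
H(60) + X = -45 + 2898 = 2853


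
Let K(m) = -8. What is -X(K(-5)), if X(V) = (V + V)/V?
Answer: -2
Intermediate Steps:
X(V) = 2 (X(V) = (2*V)/V = 2)
-X(K(-5)) = -1*2 = -2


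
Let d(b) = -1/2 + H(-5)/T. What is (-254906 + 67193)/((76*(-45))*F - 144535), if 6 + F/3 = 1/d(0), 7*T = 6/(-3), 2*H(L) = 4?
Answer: 187713/81607 ≈ 2.3002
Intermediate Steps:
H(L) = 2 (H(L) = (½)*4 = 2)
T = -2/7 (T = (6/(-3))/7 = (6*(-⅓))/7 = (⅐)*(-2) = -2/7 ≈ -0.28571)
d(b) = -15/2 (d(b) = -1/2 + 2/(-2/7) = -1*½ + 2*(-7/2) = -½ - 7 = -15/2)
F = -92/5 (F = -18 + 3/(-15/2) = -18 + 3*(-2/15) = -18 - ⅖ = -92/5 ≈ -18.400)
(-254906 + 67193)/((76*(-45))*F - 144535) = (-254906 + 67193)/((76*(-45))*(-92/5) - 144535) = -187713/(-3420*(-92/5) - 144535) = -187713/(62928 - 144535) = -187713/(-81607) = -187713*(-1/81607) = 187713/81607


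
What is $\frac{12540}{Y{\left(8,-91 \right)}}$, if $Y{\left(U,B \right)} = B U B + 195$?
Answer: $\frac{660}{3497} \approx 0.18873$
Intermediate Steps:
$Y{\left(U,B \right)} = 195 + U B^{2}$ ($Y{\left(U,B \right)} = U B^{2} + 195 = 195 + U B^{2}$)
$\frac{12540}{Y{\left(8,-91 \right)}} = \frac{12540}{195 + 8 \left(-91\right)^{2}} = \frac{12540}{195 + 8 \cdot 8281} = \frac{12540}{195 + 66248} = \frac{12540}{66443} = 12540 \cdot \frac{1}{66443} = \frac{660}{3497}$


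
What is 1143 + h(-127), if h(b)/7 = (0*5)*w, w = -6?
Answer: 1143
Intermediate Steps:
h(b) = 0 (h(b) = 7*((0*5)*(-6)) = 7*(0*(-6)) = 7*0 = 0)
1143 + h(-127) = 1143 + 0 = 1143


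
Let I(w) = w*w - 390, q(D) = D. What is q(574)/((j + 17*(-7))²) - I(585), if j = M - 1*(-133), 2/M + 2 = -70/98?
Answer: -1550548759/4536 ≈ -3.4183e+5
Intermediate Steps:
M = -14/19 (M = 2/(-2 - 70/98) = 2/(-2 - 70*1/98) = 2/(-2 - 5/7) = 2/(-19/7) = 2*(-7/19) = -14/19 ≈ -0.73684)
j = 2513/19 (j = -14/19 - 1*(-133) = -14/19 + 133 = 2513/19 ≈ 132.26)
I(w) = -390 + w² (I(w) = w² - 390 = -390 + w²)
q(574)/((j + 17*(-7))²) - I(585) = 574/((2513/19 + 17*(-7))²) - (-390 + 585²) = 574/((2513/19 - 119)²) - (-390 + 342225) = 574/((252/19)²) - 1*341835 = 574/(63504/361) - 341835 = 574*(361/63504) - 341835 = 14801/4536 - 341835 = -1550548759/4536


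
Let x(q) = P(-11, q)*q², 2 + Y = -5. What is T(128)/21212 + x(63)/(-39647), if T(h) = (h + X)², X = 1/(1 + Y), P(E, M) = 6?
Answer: 5138761535/30275717904 ≈ 0.16973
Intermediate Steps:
Y = -7 (Y = -2 - 5 = -7)
X = -⅙ (X = 1/(1 - 7) = 1/(-6) = -⅙ ≈ -0.16667)
x(q) = 6*q²
T(h) = (-⅙ + h)² (T(h) = (h - ⅙)² = (-⅙ + h)²)
T(128)/21212 + x(63)/(-39647) = ((-1 + 6*128)²/36)/21212 + (6*63²)/(-39647) = ((-1 + 768)²/36)*(1/21212) + (6*3969)*(-1/39647) = ((1/36)*767²)*(1/21212) + 23814*(-1/39647) = ((1/36)*588289)*(1/21212) - 23814/39647 = (588289/36)*(1/21212) - 23814/39647 = 588289/763632 - 23814/39647 = 5138761535/30275717904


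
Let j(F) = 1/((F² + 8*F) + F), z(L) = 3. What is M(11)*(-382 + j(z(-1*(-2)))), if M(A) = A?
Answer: -151261/36 ≈ -4201.7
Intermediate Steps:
j(F) = 1/(F² + 9*F)
M(11)*(-382 + j(z(-1*(-2)))) = 11*(-382 + 1/(3*(9 + 3))) = 11*(-382 + (⅓)/12) = 11*(-382 + (⅓)*(1/12)) = 11*(-382 + 1/36) = 11*(-13751/36) = -151261/36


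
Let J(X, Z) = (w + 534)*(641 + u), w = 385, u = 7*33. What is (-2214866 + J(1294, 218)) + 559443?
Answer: -854055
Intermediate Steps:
u = 231
J(X, Z) = 801368 (J(X, Z) = (385 + 534)*(641 + 231) = 919*872 = 801368)
(-2214866 + J(1294, 218)) + 559443 = (-2214866 + 801368) + 559443 = -1413498 + 559443 = -854055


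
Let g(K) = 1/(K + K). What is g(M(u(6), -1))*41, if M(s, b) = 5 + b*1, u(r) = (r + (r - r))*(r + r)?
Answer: 41/8 ≈ 5.1250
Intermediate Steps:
u(r) = 2*r² (u(r) = (r + 0)*(2*r) = r*(2*r) = 2*r²)
M(s, b) = 5 + b
g(K) = 1/(2*K)
g(M(u(6), -1))*41 = (1/(2*(5 - 1)))*41 = ((½)/4)*41 = ((½)*(¼))*41 = (⅛)*41 = 41/8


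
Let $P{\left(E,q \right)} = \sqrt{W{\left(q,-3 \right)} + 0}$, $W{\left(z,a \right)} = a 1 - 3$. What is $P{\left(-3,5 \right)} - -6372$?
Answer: $6372 + i \sqrt{6} \approx 6372.0 + 2.4495 i$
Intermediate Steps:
$W{\left(z,a \right)} = -3 + a$ ($W{\left(z,a \right)} = a - 3 = -3 + a$)
$P{\left(E,q \right)} = i \sqrt{6}$ ($P{\left(E,q \right)} = \sqrt{\left(-3 - 3\right) + 0} = \sqrt{-6 + 0} = \sqrt{-6} = i \sqrt{6}$)
$P{\left(-3,5 \right)} - -6372 = i \sqrt{6} - -6372 = i \sqrt{6} + 6372 = 6372 + i \sqrt{6}$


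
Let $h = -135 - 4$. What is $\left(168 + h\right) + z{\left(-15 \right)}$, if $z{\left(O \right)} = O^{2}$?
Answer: $254$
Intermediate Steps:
$h = -139$ ($h = -135 - 4 = -139$)
$\left(168 + h\right) + z{\left(-15 \right)} = \left(168 - 139\right) + \left(-15\right)^{2} = 29 + 225 = 254$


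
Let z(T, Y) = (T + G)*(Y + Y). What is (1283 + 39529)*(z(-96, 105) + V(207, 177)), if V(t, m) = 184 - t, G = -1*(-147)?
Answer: 436157844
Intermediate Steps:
G = 147
z(T, Y) = 2*Y*(147 + T) (z(T, Y) = (T + 147)*(Y + Y) = (147 + T)*(2*Y) = 2*Y*(147 + T))
(1283 + 39529)*(z(-96, 105) + V(207, 177)) = (1283 + 39529)*(2*105*(147 - 96) + (184 - 1*207)) = 40812*(2*105*51 + (184 - 207)) = 40812*(10710 - 23) = 40812*10687 = 436157844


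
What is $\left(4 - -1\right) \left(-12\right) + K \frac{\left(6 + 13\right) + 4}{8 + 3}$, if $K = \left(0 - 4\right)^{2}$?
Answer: $- \frac{292}{11} \approx -26.545$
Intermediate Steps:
$K = 16$ ($K = \left(-4\right)^{2} = 16$)
$\left(4 - -1\right) \left(-12\right) + K \frac{\left(6 + 13\right) + 4}{8 + 3} = \left(4 - -1\right) \left(-12\right) + 16 \frac{\left(6 + 13\right) + 4}{8 + 3} = \left(4 + 1\right) \left(-12\right) + 16 \frac{19 + 4}{11} = 5 \left(-12\right) + 16 \cdot 23 \cdot \frac{1}{11} = -60 + 16 \cdot \frac{23}{11} = -60 + \frac{368}{11} = - \frac{292}{11}$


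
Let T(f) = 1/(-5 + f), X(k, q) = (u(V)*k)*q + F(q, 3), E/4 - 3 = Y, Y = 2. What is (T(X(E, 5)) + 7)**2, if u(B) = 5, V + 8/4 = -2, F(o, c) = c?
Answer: 12159169/248004 ≈ 49.028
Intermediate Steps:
V = -4 (V = -2 - 2 = -4)
E = 20 (E = 12 + 4*2 = 12 + 8 = 20)
X(k, q) = 3 + 5*k*q (X(k, q) = (5*k)*q + 3 = 5*k*q + 3 = 3 + 5*k*q)
(T(X(E, 5)) + 7)**2 = (1/(-5 + (3 + 5*20*5)) + 7)**2 = (1/(-5 + (3 + 500)) + 7)**2 = (1/(-5 + 503) + 7)**2 = (1/498 + 7)**2 = (3487/498)**2 = 12159169/248004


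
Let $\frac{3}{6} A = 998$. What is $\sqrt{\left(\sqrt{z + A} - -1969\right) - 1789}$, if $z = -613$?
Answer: $\sqrt{180 + \sqrt{1383}} \approx 14.737$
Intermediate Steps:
$A = 1996$ ($A = 2 \cdot 998 = 1996$)
$\sqrt{\left(\sqrt{z + A} - -1969\right) - 1789} = \sqrt{\left(\sqrt{-613 + 1996} - -1969\right) - 1789} = \sqrt{\left(\sqrt{1383} + 1969\right) - 1789} = \sqrt{\left(1969 + \sqrt{1383}\right) - 1789} = \sqrt{180 + \sqrt{1383}}$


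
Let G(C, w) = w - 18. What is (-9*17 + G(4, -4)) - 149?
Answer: -324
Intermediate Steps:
G(C, w) = -18 + w
(-9*17 + G(4, -4)) - 149 = (-9*17 + (-18 - 4)) - 149 = (-153 - 22) - 149 = -175 - 149 = -324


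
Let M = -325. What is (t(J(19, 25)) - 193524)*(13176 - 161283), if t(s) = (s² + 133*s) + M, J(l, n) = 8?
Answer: 28543329147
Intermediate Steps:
t(s) = -325 + s² + 133*s (t(s) = (s² + 133*s) - 325 = -325 + s² + 133*s)
(t(J(19, 25)) - 193524)*(13176 - 161283) = ((-325 + 8² + 133*8) - 193524)*(13176 - 161283) = ((-325 + 64 + 1064) - 193524)*(-148107) = (803 - 193524)*(-148107) = -192721*(-148107) = 28543329147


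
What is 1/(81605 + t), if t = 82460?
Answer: 1/164065 ≈ 6.0951e-6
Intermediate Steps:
1/(81605 + t) = 1/(81605 + 82460) = 1/164065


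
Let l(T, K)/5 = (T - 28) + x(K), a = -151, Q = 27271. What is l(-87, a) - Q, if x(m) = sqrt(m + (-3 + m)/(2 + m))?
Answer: -27846 + 5*I*sqrt(3329405)/149 ≈ -27846.0 + 61.23*I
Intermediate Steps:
x(m) = sqrt(m + (-3 + m)/(2 + m))
l(T, K) = -140 + 5*T + 5*sqrt((-3 + K + K*(2 + K))/(2 + K)) (l(T, K) = 5*((T - 28) + sqrt((-3 + K + K*(2 + K))/(2 + K))) = 5*((-28 + T) + sqrt((-3 + K + K*(2 + K))/(2 + K))) = 5*(-28 + T + sqrt((-3 + K + K*(2 + K))/(2 + K))) = -140 + 5*T + 5*sqrt((-3 + K + K*(2 + K))/(2 + K)))
l(-87, a) - Q = (-140 + 5*(-87) + 5*sqrt((-3 - 151 - 151*(2 - 151))/(2 - 151))) - 1*27271 = (-140 - 435 + 5*sqrt((-3 - 151 - 151*(-149))/(-149))) - 27271 = (-140 - 435 + 5*sqrt(-(-3 - 151 + 22499)/149)) - 27271 = (-140 - 435 + 5*sqrt(-1/149*22345)) - 27271 = (-140 - 435 + 5*sqrt(-22345/149)) - 27271 = (-140 - 435 + 5*(I*sqrt(3329405)/149)) - 27271 = (-140 - 435 + 5*I*sqrt(3329405)/149) - 27271 = (-575 + 5*I*sqrt(3329405)/149) - 27271 = -27846 + 5*I*sqrt(3329405)/149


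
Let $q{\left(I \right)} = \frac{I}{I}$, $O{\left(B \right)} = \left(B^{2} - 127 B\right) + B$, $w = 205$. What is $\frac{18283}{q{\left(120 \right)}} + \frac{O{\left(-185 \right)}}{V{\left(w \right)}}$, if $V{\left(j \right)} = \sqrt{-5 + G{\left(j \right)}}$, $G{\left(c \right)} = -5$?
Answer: $18283 - \frac{11507 i \sqrt{10}}{2} \approx 18283.0 - 18194.0 i$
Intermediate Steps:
$O{\left(B \right)} = B^{2} - 126 B$
$q{\left(I \right)} = 1$
$V{\left(j \right)} = i \sqrt{10}$ ($V{\left(j \right)} = \sqrt{-5 - 5} = \sqrt{-10} = i \sqrt{10}$)
$\frac{18283}{q{\left(120 \right)}} + \frac{O{\left(-185 \right)}}{V{\left(w \right)}} = \frac{18283}{1} + \frac{\left(-185\right) \left(-126 - 185\right)}{i \sqrt{10}} = 18283 \cdot 1 + \left(-185\right) \left(-311\right) \left(- \frac{i \sqrt{10}}{10}\right) = 18283 + 57535 \left(- \frac{i \sqrt{10}}{10}\right) = 18283 - \frac{11507 i \sqrt{10}}{2}$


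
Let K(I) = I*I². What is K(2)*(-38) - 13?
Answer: -317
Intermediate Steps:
K(I) = I³
K(2)*(-38) - 13 = 2³*(-38) - 13 = 8*(-38) - 13 = -304 - 13 = -317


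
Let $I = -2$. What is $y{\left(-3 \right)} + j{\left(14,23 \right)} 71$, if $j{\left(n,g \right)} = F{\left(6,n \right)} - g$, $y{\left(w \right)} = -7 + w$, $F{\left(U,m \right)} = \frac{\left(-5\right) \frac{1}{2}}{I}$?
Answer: $- \frac{6217}{4} \approx -1554.3$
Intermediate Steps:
$F{\left(U,m \right)} = \frac{5}{4}$ ($F{\left(U,m \right)} = \frac{\left(-5\right) \frac{1}{2}}{-2} = \left(-5\right) \frac{1}{2} \left(- \frac{1}{2}\right) = \left(- \frac{5}{2}\right) \left(- \frac{1}{2}\right) = \frac{5}{4}$)
$j{\left(n,g \right)} = \frac{5}{4} - g$
$y{\left(-3 \right)} + j{\left(14,23 \right)} 71 = \left(-7 - 3\right) + \left(\frac{5}{4} - 23\right) 71 = -10 + \left(\frac{5}{4} - 23\right) 71 = -10 - \frac{6177}{4} = - \frac{6217}{4}$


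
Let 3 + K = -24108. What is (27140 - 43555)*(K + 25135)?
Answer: -16808960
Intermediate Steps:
K = -24111 (K = -3 - 24108 = -24111)
(27140 - 43555)*(K + 25135) = (27140 - 43555)*(-24111 + 25135) = -16415*1024 = -16808960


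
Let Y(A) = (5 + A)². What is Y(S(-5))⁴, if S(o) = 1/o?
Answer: 110075314176/390625 ≈ 2.8179e+5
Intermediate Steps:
S(o) = 1/o
Y(S(-5))⁴ = ((5 + 1/(-5))²)⁴ = ((5 - ⅕)²)⁴ = ((24/5)²)⁴ = (576/25)⁴ = 110075314176/390625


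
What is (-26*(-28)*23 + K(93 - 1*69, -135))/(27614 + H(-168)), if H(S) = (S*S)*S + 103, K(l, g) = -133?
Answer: -5537/1571305 ≈ -0.0035238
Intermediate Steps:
H(S) = 103 + S³ (H(S) = S²*S + 103 = S³ + 103 = 103 + S³)
(-26*(-28)*23 + K(93 - 1*69, -135))/(27614 + H(-168)) = (-26*(-28)*23 - 133)/(27614 + (103 + (-168)³)) = (728*23 - 133)/(27614 + (103 - 4741632)) = (16744 - 133)/(27614 - 4741529) = 16611/(-4713915) = 16611*(-1/4713915) = -5537/1571305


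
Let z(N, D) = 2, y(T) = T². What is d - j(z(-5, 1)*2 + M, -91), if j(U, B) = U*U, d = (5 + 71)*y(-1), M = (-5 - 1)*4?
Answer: -324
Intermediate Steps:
M = -24 (M = -6*4 = -24)
d = 76 (d = (5 + 71)*(-1)² = 76*1 = 76)
j(U, B) = U²
d - j(z(-5, 1)*2 + M, -91) = 76 - (2*2 - 24)² = 76 - (4 - 24)² = 76 - 1*(-20)² = 76 - 1*400 = 76 - 400 = -324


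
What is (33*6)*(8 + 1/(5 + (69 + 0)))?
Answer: 58707/37 ≈ 1586.7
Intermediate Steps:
(33*6)*(8 + 1/(5 + (69 + 0))) = 198*(8 + 1/(5 + 69)) = 198*(8 + 1/74) = 198*(593/74) = 58707/37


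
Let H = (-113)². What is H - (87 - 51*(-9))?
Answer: 12223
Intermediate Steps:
H = 12769
H - (87 - 51*(-9)) = 12769 - (87 - 51*(-9)) = 12769 - (87 + 459) = 12769 - 1*546 = 12769 - 546 = 12223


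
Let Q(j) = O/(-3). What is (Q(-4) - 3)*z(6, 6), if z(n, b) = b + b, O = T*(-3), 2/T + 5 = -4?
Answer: -116/3 ≈ -38.667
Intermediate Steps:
T = -2/9 (T = 2/(-5 - 4) = 2/(-9) = 2*(-1/9) = -2/9 ≈ -0.22222)
O = 2/3 (O = -2/9*(-3) = 2/3 ≈ 0.66667)
z(n, b) = 2*b
Q(j) = -2/9 (Q(j) = (2/3)/(-3) = (2/3)*(-1/3) = -2/9)
(Q(-4) - 3)*z(6, 6) = (-2/9 - 3)*(2*6) = -29/9*12 = -116/3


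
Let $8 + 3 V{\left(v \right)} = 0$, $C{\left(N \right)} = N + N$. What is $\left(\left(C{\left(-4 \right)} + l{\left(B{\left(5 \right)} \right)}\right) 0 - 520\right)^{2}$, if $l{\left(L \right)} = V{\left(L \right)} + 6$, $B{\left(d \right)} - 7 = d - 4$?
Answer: $270400$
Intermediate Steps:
$C{\left(N \right)} = 2 N$
$V{\left(v \right)} = - \frac{8}{3}$ ($V{\left(v \right)} = - \frac{8}{3} + \frac{1}{3} \cdot 0 = - \frac{8}{3} + 0 = - \frac{8}{3}$)
$B{\left(d \right)} = 3 + d$ ($B{\left(d \right)} = 7 + \left(d - 4\right) = 7 + \left(-4 + d\right) = 3 + d$)
$l{\left(L \right)} = \frac{10}{3}$ ($l{\left(L \right)} = - \frac{8}{3} + 6 = \frac{10}{3}$)
$\left(\left(C{\left(-4 \right)} + l{\left(B{\left(5 \right)} \right)}\right) 0 - 520\right)^{2} = \left(\left(2 \left(-4\right) + \frac{10}{3}\right) 0 - 520\right)^{2} = \left(\left(-8 + \frac{10}{3}\right) 0 - 520\right)^{2} = \left(\left(- \frac{14}{3}\right) 0 - 520\right)^{2} = \left(0 - 520\right)^{2} = \left(-520\right)^{2} = 270400$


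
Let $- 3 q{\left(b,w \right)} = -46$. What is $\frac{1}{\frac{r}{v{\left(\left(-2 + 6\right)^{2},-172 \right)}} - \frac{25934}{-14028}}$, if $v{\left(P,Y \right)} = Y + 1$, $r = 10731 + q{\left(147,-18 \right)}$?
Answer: $- \frac{1199394}{73157425} \approx -0.016395$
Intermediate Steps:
$q{\left(b,w \right)} = \frac{46}{3}$ ($q{\left(b,w \right)} = \left(- \frac{1}{3}\right) \left(-46\right) = \frac{46}{3}$)
$r = \frac{32239}{3}$ ($r = 10731 + \frac{46}{3} = \frac{32239}{3} \approx 10746.0$)
$v{\left(P,Y \right)} = 1 + Y$
$\frac{1}{\frac{r}{v{\left(\left(-2 + 6\right)^{2},-172 \right)}} - \frac{25934}{-14028}} = \frac{1}{\frac{32239}{3 \left(1 - 172\right)} - \frac{25934}{-14028}} = \frac{1}{\frac{32239}{3 \left(-171\right)} - - \frac{12967}{7014}} = \frac{1}{\frac{32239}{3} \left(- \frac{1}{171}\right) + \frac{12967}{7014}} = \frac{1}{- \frac{32239}{513} + \frac{12967}{7014}} = \frac{1}{- \frac{73157425}{1199394}} = - \frac{1199394}{73157425}$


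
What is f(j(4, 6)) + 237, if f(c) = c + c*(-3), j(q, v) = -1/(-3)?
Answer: 709/3 ≈ 236.33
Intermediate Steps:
j(q, v) = ⅓ (j(q, v) = -1*(-⅓) = ⅓)
f(c) = -2*c (f(c) = c - 3*c = -2*c)
f(j(4, 6)) + 237 = -2*⅓ + 237 = -⅔ + 237 = 709/3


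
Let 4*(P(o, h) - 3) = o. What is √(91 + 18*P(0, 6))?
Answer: √145 ≈ 12.042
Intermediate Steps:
P(o, h) = 3 + o/4
√(91 + 18*P(0, 6)) = √(91 + 18*(3 + (¼)*0)) = √(91 + 18*(3 + 0)) = √(91 + 18*3) = √(91 + 54) = √145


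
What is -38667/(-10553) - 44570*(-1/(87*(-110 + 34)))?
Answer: -107340503/34888218 ≈ -3.0767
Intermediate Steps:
-38667/(-10553) - 44570*(-1/(87*(-110 + 34))) = -38667*(-1/10553) - 44570/((-76*(-87))) = 38667/10553 - 44570/6612 = 38667/10553 - 44570*1/6612 = 38667/10553 - 22285/3306 = -107340503/34888218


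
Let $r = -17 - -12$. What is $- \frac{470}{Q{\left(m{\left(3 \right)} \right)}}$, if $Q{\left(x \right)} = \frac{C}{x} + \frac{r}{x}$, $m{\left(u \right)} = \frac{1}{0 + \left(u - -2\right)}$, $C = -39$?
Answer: $\frac{47}{22} \approx 2.1364$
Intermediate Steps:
$r = -5$ ($r = -17 + 12 = -5$)
$m{\left(u \right)} = \frac{1}{2 + u}$ ($m{\left(u \right)} = \frac{1}{0 + \left(u + 2\right)} = \frac{1}{0 + \left(2 + u\right)} = \frac{1}{2 + u}$)
$Q{\left(x \right)} = - \frac{44}{x}$ ($Q{\left(x \right)} = - \frac{39}{x} - \frac{5}{x} = - \frac{44}{x}$)
$- \frac{470}{Q{\left(m{\left(3 \right)} \right)}} = - \frac{470}{\left(-44\right) \frac{1}{\frac{1}{2 + 3}}} = - \frac{470}{\left(-44\right) \frac{1}{\frac{1}{5}}} = - \frac{470}{\left(-44\right) 5} = - \frac{470}{-220} = \left(-470\right) \left(- \frac{1}{220}\right) = \frac{47}{22}$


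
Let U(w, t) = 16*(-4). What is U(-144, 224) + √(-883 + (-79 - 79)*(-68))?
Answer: -64 + √9861 ≈ 35.303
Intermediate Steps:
U(w, t) = -64
U(-144, 224) + √(-883 + (-79 - 79)*(-68)) = -64 + √(-883 + (-79 - 79)*(-68)) = -64 + √(-883 - 158*(-68)) = -64 + √(-883 + 10744) = -64 + √9861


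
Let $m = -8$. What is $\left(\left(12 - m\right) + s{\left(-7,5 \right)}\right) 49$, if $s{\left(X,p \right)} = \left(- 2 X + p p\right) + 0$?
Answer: $2891$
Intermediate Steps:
$s{\left(X,p \right)} = p^{2} - 2 X$ ($s{\left(X,p \right)} = \left(- 2 X + p^{2}\right) + 0 = \left(p^{2} - 2 X\right) + 0 = p^{2} - 2 X$)
$\left(\left(12 - m\right) + s{\left(-7,5 \right)}\right) 49 = \left(\left(12 - -8\right) - \left(-14 - 5^{2}\right)\right) 49 = \left(\left(12 + 8\right) + \left(25 + 14\right)\right) 49 = \left(20 + 39\right) 49 = 59 \cdot 49 = 2891$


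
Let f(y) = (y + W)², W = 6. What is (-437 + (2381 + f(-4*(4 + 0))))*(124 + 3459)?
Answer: 7323652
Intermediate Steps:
f(y) = (6 + y)² (f(y) = (y + 6)² = (6 + y)²)
(-437 + (2381 + f(-4*(4 + 0))))*(124 + 3459) = (-437 + (2381 + (6 - 4*(4 + 0))²))*(124 + 3459) = (-437 + (2381 + (6 - 4*4)²))*3583 = (-437 + (2381 + (6 - 16)²))*3583 = (-437 + (2381 + (-10)²))*3583 = (-437 + (2381 + 100))*3583 = (-437 + 2481)*3583 = 2044*3583 = 7323652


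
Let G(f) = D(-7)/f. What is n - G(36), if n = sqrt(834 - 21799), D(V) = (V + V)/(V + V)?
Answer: -1/36 + I*sqrt(20965) ≈ -0.027778 + 144.79*I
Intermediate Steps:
D(V) = 1 (D(V) = (2*V)/((2*V)) = (2*V)*(1/(2*V)) = 1)
n = I*sqrt(20965) (n = sqrt(-20965) = I*sqrt(20965) ≈ 144.79*I)
G(f) = 1/f
n - G(36) = I*sqrt(20965) - 1/36 = -1/36 + I*sqrt(20965)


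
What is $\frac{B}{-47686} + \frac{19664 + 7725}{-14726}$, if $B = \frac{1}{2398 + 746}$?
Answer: $- \frac{2053144961851}{1103896184592} \approx -1.8599$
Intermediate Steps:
$B = \frac{1}{3144} \approx 0.00031807$
$\frac{B}{-47686} + \frac{19664 + 7725}{-14726} = \frac{1}{3144 \left(-47686\right)} + \frac{19664 + 7725}{-14726} = \frac{1}{3144} \left(- \frac{1}{47686}\right) + 27389 \left(- \frac{1}{14726}\right) = - \frac{1}{149924784} - \frac{27389}{14726} = - \frac{2053144961851}{1103896184592}$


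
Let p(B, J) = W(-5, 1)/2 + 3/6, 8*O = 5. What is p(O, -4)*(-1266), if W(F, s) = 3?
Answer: -2532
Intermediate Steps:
O = 5/8 (O = (1/8)*5 = 5/8 ≈ 0.62500)
p(B, J) = 2 (p(B, J) = 3/2 + 3/6 = 3*(1/2) + 3*(1/6) = 3/2 + 1/2 = 2)
p(O, -4)*(-1266) = 2*(-1266) = -2532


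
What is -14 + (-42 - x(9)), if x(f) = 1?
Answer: -57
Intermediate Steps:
-14 + (-42 - x(9)) = -14 + (-42 - 1*1) = -14 + (-42 - 1) = -14 - 43 = -57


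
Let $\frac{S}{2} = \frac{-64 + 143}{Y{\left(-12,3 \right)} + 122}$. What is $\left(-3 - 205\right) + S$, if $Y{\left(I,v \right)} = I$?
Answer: $- \frac{11361}{55} \approx -206.56$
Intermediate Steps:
$S = \frac{79}{55}$ ($S = 2 \frac{-64 + 143}{-12 + 122} = 2 \cdot \frac{79}{110} = \frac{79}{55} \approx 1.4364$)
$\left(-3 - 205\right) + S = \left(-3 - 205\right) + \frac{79}{55} = -208 + \frac{79}{55} = - \frac{11361}{55}$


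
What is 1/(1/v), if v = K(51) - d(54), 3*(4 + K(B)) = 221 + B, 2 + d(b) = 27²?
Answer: -1921/3 ≈ -640.33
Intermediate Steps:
d(b) = 727 (d(b) = -2 + 27² = -2 + 729 = 727)
K(B) = 209/3 + B/3 (K(B) = -4 + (221 + B)/3 = -4 + (221/3 + B/3) = 209/3 + B/3)
v = -1921/3 (v = (209/3 + (⅓)*51) - 1*727 = (209/3 + 17) - 727 = 260/3 - 727 = -1921/3 ≈ -640.33)
1/(1/v) = 1/(1/(-1921/3)) = 1/(-3/1921) = -1921/3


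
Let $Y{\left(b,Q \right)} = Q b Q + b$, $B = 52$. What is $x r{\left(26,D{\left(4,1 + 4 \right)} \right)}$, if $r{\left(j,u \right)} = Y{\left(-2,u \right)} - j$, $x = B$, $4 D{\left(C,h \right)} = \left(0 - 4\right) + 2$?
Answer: $-1482$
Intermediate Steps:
$Y{\left(b,Q \right)} = b + b Q^{2}$ ($Y{\left(b,Q \right)} = b Q^{2} + b = b + b Q^{2}$)
$D{\left(C,h \right)} = - \frac{1}{2}$ ($D{\left(C,h \right)} = \frac{\left(0 - 4\right) + 2}{4} = \frac{-4 + 2}{4} = \frac{1}{4} \left(-2\right) = - \frac{1}{2}$)
$x = 52$
$r{\left(j,u \right)} = -2 - j - 2 u^{2}$ ($r{\left(j,u \right)} = - 2 \left(1 + u^{2}\right) - j = \left(-2 - 2 u^{2}\right) - j = -2 - j - 2 u^{2}$)
$x r{\left(26,D{\left(4,1 + 4 \right)} \right)} = 52 \left(-2 - 26 - 2 \left(- \frac{1}{2}\right)^{2}\right) = 52 \left(-2 - 26 - \frac{1}{2}\right) = 52 \left(- \frac{57}{2}\right) = -1482$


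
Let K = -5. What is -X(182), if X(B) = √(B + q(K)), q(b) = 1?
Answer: -√183 ≈ -13.528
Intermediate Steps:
X(B) = √(1 + B) (X(B) = √(B + 1) = √(1 + B))
-X(182) = -√(1 + 182) = -√183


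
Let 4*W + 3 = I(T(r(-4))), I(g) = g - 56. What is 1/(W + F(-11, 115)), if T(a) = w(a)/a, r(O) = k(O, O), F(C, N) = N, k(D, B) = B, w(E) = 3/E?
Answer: 64/6419 ≈ 0.0099704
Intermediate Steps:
r(O) = O
T(a) = 3/a**2 (T(a) = (3/a)/a = 3/a**2)
I(g) = -56 + g
W = -941/64 (W = -3/4 + (-56 + 3/(-4)**2)/4 = -3/4 + (-56 + 3*(1/16))/4 = -3/4 + (-56 + 3/16)/4 = -3/4 + (1/4)*(-893/16) = -3/4 - 893/64 = -941/64 ≈ -14.703)
1/(W + F(-11, 115)) = 1/(-941/64 + 115) = 1/(6419/64) = 64/6419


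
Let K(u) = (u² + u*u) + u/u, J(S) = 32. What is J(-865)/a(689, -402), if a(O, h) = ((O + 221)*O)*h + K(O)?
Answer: -32/251100537 ≈ -1.2744e-7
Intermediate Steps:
K(u) = 1 + 2*u² (K(u) = (u² + u²) + 1 = 2*u² + 1 = 1 + 2*u²)
a(O, h) = 1 + 2*O² + O*h*(221 + O) (a(O, h) = ((O + 221)*O)*h + (1 + 2*O²) = ((221 + O)*O)*h + (1 + 2*O²) = (O*(221 + O))*h + (1 + 2*O²) = O*h*(221 + O) + (1 + 2*O²) = 1 + 2*O² + O*h*(221 + O))
J(-865)/a(689, -402) = 32/(1 + 2*689² - 402*689² + 221*689*(-402)) = 32/(1 + 2*474721 - 402*474721 - 61212138) = 32/(1 + 949442 - 190837842 - 61212138) = 32/(-251100537) = 32*(-1/251100537) = -32/251100537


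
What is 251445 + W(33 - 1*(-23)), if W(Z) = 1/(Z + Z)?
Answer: 28161841/112 ≈ 2.5145e+5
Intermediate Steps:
W(Z) = 1/(2*Z)
251445 + W(33 - 1*(-23)) = 251445 + 1/(2*(33 - 1*(-23))) = 251445 + 1/(2*(33 + 23)) = 251445 + (1/2)/56 = 251445 + (1/2)*(1/56) = 251445 + 1/112 = 28161841/112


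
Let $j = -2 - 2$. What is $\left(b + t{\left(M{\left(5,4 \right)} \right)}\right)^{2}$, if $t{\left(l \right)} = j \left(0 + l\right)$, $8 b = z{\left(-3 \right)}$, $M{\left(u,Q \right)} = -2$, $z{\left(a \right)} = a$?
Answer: $\frac{3721}{64} \approx 58.141$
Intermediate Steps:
$b = - \frac{3}{8}$ ($b = \frac{1}{8} \left(-3\right) = - \frac{3}{8} \approx -0.375$)
$j = -4$
$t{\left(l \right)} = - 4 l$ ($t{\left(l \right)} = - 4 \left(0 + l\right) = - 4 l$)
$\left(b + t{\left(M{\left(5,4 \right)} \right)}\right)^{2} = \left(- \frac{3}{8} - -8\right)^{2} = \left(- \frac{3}{8} + 8\right)^{2} = \left(\frac{61}{8}\right)^{2} = \frac{3721}{64}$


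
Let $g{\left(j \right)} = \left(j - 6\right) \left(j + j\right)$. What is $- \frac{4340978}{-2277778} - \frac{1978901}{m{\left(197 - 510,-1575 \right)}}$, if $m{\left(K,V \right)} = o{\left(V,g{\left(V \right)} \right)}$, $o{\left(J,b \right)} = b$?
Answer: $\frac{8555612212361}{5671838053350} \approx 1.5084$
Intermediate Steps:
$g{\left(j \right)} = 2 j \left(-6 + j\right)$ ($g{\left(j \right)} = \left(-6 + j\right) 2 j = 2 j \left(-6 + j\right)$)
$m{\left(K,V \right)} = 2 V \left(-6 + V\right)$
$- \frac{4340978}{-2277778} - \frac{1978901}{m{\left(197 - 510,-1575 \right)}} = - \frac{4340978}{-2277778} - \frac{1978901}{2 \left(-1575\right) \left(-6 - 1575\right)} = \left(-4340978\right) \left(- \frac{1}{2277778}\right) - \frac{1978901}{2 \left(-1575\right) \left(-1581\right)} = \frac{2170489}{1138889} - \frac{1978901}{4980150} = \frac{8555612212361}{5671838053350}$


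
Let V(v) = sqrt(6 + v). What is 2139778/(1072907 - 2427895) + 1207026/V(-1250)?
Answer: -1069889/677494 - 603513*I*sqrt(311)/311 ≈ -1.5792 - 34222.0*I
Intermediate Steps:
2139778/(1072907 - 2427895) + 1207026/V(-1250) = 2139778/(1072907 - 2427895) + 1207026/(sqrt(6 - 1250)) = 2139778/(-1354988) + 1207026/(sqrt(-1244)) = 2139778*(-1/1354988) + 1207026/((2*I*sqrt(311))) = -1069889/677494 + 1207026*(-I*sqrt(311)/622) = -1069889/677494 - 603513*I*sqrt(311)/311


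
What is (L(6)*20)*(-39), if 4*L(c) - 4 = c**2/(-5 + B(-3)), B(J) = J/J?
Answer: 975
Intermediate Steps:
B(J) = 1
L(c) = 1 - c**2/16 (L(c) = 1 + (c**2/(-5 + 1))/4 = 1 + (c**2/(-4))/4 = 1 + (-c**2/4)/4 = 1 - c**2/16)
(L(6)*20)*(-39) = ((1 - 1/16*6**2)*20)*(-39) = ((1 - 1/16*36)*20)*(-39) = ((1 - 9/4)*20)*(-39) = -5/4*20*(-39) = -25*(-39) = 975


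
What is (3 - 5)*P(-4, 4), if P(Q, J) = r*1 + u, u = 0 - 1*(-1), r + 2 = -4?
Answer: 10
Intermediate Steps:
r = -6 (r = -2 - 4 = -6)
u = 1 (u = 0 + 1 = 1)
P(Q, J) = -5 (P(Q, J) = -6*1 + 1 = -6 + 1 = -5)
(3 - 5)*P(-4, 4) = (3 - 5)*(-5) = -2*(-5) = 10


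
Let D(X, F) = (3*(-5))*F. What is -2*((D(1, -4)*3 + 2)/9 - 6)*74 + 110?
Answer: -17954/9 ≈ -1994.9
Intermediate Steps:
D(X, F) = -15*F
-2*((D(1, -4)*3 + 2)/9 - 6)*74 + 110 = -2*((-15*(-4)*3 + 2)/9 - 6)*74 + 110 = -2*((60*3 + 2)*(⅑) - 6)*74 + 110 = -2*((180 + 2)*(⅑) - 6)*74 + 110 = -2*(182*(⅑) - 6)*74 + 110 = -2*(182/9 - 6)*74 + 110 = -2*128/9*74 + 110 = -256/9*74 + 110 = -18944/9 + 110 = -17954/9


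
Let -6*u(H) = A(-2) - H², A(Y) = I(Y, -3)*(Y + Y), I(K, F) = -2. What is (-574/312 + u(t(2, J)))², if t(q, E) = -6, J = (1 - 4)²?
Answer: 21609/2704 ≈ 7.9915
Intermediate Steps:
J = 9 (J = (-3)² = 9)
A(Y) = -4*Y (A(Y) = -2*(Y + Y) = -4*Y)
u(H) = -4/3 + H²/6 (u(H) = -(-4*(-2) - H²)/6 = -(8 - H²)/6 = -4/3 + H²/6)
(-574/312 + u(t(2, J)))² = (-574/312 + (-4/3 + (⅙)*(-6)²))² = (-574*1/312 + (-4/3 + (⅙)*36))² = (-287/156 + (-4/3 + 6))² = (-287/156 + 14/3)² = (147/52)² = 21609/2704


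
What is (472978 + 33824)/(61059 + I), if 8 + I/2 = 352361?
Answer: 168934/255255 ≈ 0.66182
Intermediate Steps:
I = 704706 (I = -16 + 2*352361 = -16 + 704722 = 704706)
(472978 + 33824)/(61059 + I) = (472978 + 33824)/(61059 + 704706) = 506802/765765 = 506802*(1/765765) = 168934/255255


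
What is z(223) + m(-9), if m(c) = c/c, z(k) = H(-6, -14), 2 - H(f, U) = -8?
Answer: 11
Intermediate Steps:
H(f, U) = 10 (H(f, U) = 2 - 1*(-8) = 2 + 8 = 10)
z(k) = 10
m(c) = 1
z(223) + m(-9) = 10 + 1 = 11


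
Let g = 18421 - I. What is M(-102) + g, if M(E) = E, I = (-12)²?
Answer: 18175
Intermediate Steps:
I = 144
g = 18277 (g = 18421 - 1*144 = 18421 - 144 = 18277)
M(-102) + g = -102 + 18277 = 18175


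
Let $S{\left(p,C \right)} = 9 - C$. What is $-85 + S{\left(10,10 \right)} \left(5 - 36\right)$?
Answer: $-54$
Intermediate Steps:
$-85 + S{\left(10,10 \right)} \left(5 - 36\right) = -85 + \left(9 - 10\right) \left(5 - 36\right) = -85 - -31 = -85 + 31 = -54$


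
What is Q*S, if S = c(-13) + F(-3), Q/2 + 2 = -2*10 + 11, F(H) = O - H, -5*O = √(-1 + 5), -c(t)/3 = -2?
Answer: -946/5 ≈ -189.20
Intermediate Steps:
c(t) = 6 (c(t) = -3*(-2) = 6)
O = -⅖ (O = -√(-1 + 5)/5 = -√4/5 = -⅕*2 = -⅖ ≈ -0.40000)
F(H) = -⅖ - H
Q = -22 (Q = -4 + 2*(-2*10 + 11) = -4 + 2*(-20 + 11) = -4 + 2*(-9) = -4 - 18 = -22)
S = 43/5 (S = 6 + (-⅖ - 1*(-3)) = 6 + (-⅖ + 3) = 6 + 13/5 = 43/5 ≈ 8.6000)
Q*S = -22*43/5 = -946/5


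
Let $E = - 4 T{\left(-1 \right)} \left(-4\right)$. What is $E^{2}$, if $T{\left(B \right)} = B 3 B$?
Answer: $2304$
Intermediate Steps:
$T{\left(B \right)} = 3 B^{2}$ ($T{\left(B \right)} = 3 B B = 3 B^{2}$)
$E = 48$ ($E = - 4 \cdot 3 \left(-1\right)^{2} \left(-4\right) = - 4 \cdot 3 \cdot 1 \left(-4\right) = \left(-4\right) 3 \left(-4\right) = \left(-12\right) \left(-4\right) = 48$)
$E^{2} = 48^{2} = 2304$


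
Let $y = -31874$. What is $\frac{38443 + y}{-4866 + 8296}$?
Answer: $\frac{6569}{3430} \approx 1.9152$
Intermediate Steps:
$\frac{38443 + y}{-4866 + 8296} = \frac{38443 - 31874}{-4866 + 8296} = \frac{6569}{3430}$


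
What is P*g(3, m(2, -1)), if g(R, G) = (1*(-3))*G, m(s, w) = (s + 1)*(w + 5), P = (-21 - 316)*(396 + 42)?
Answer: 5313816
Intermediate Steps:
P = -147606 (P = -337*438 = -147606)
m(s, w) = (1 + s)*(5 + w)
g(R, G) = -3*G
P*g(3, m(2, -1)) = -(-442818)*(5 - 1 + 5*2 + 2*(-1)) = -(-442818)*(5 - 1 + 10 - 2) = -(-442818)*12 = -147606*(-36) = 5313816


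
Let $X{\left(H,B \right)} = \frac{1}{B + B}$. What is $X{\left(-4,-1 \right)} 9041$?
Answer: $- \frac{9041}{2} \approx -4520.5$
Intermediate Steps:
$X{\left(H,B \right)} = \frac{1}{2 B}$
$X{\left(-4,-1 \right)} 9041 = \frac{1}{2 \left(-1\right)} 9041 = \frac{1}{2} \left(-1\right) 9041 = \left(- \frac{1}{2}\right) 9041 = - \frac{9041}{2}$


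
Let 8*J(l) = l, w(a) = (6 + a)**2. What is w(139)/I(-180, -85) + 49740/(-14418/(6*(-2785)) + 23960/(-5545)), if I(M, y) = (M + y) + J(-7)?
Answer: -328557358916300/22718046711 ≈ -14462.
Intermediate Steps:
J(l) = l/8
I(M, y) = -7/8 + M + y (I(M, y) = (M + y) + (1/8)*(-7) = (M + y) - 7/8 = -7/8 + M + y)
w(139)/I(-180, -85) + 49740/(-14418/(6*(-2785)) + 23960/(-5545)) = (6 + 139)**2/(-7/8 - 180 - 85) + 49740/(-14418/(6*(-2785)) + 23960/(-5545)) = 145**2/(-2127/8) + 49740/(-14418/(-16710) + 23960*(-1/5545)) = 21025*(-8/2127) + 49740/(-14418*(-1/16710) - 4792/1109) = -168200/2127 + 49740/(2403/2785 - 4792/1109) = -168200/2127 + 49740/(-10680793/3088565) = -168200/2127 + 49740*(-3088565/10680793) = -168200/2127 - 153625223100/10680793 = -328557358916300/22718046711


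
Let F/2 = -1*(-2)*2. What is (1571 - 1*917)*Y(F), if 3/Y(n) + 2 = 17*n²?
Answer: 327/181 ≈ 1.8066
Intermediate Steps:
F = 8 (F = 2*(-1*(-2)*2) = 2*(2*2) = 2*4 = 8)
Y(n) = 3/(-2 + 17*n²)
(1571 - 1*917)*Y(F) = (1571 - 1*917)*(3/(-2 + 17*8²)) = (1571 - 917)*(3/(-2 + 17*64)) = 654*(3/(-2 + 1088)) = 654*(3/1086) = 654*(3*(1/1086)) = 654*(1/362) = 327/181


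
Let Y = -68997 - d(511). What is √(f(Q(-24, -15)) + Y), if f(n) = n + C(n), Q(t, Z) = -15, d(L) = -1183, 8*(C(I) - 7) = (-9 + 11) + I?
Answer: I*√1085178/4 ≈ 260.43*I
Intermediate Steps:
C(I) = 29/4 + I/8 (C(I) = 7 + ((-9 + 11) + I)/8 = 7 + (2 + I)/8 = 7 + (¼ + I/8) = 29/4 + I/8)
f(n) = 29/4 + 9*n/8 (f(n) = n + (29/4 + n/8) = 29/4 + 9*n/8)
Y = -67814 (Y = -68997 - 1*(-1183) = -68997 + 1183 = -67814)
√(f(Q(-24, -15)) + Y) = √((29/4 + (9/8)*(-15)) - 67814) = √((29/4 - 135/8) - 67814) = √(-77/8 - 67814) = √(-542589/8) = I*√1085178/4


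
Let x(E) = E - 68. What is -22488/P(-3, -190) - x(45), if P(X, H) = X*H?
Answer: -1563/95 ≈ -16.453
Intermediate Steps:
x(E) = -68 + E
P(X, H) = H*X
-22488/P(-3, -190) - x(45) = -22488/((-190*(-3))) - (-68 + 45) = -22488/570 - 1*(-23) = -22488*1/570 + 23 = -3748/95 + 23 = -1563/95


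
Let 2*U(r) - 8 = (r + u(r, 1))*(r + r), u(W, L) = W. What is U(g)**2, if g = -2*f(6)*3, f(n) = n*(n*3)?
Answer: 705284195344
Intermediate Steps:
f(n) = 3*n**2 (f(n) = n*(3*n) = 3*n**2)
g = -648 (g = -6*6**2*3 = -6*36*3 = -2*108*3 = -216*3 = -648)
U(r) = 4 + 2*r**2 (U(r) = 4 + ((r + r)*(r + r))/2 = 4 + ((2*r)*(2*r))/2 = 4 + (4*r**2)/2 = 4 + 2*r**2)
U(g)**2 = (4 + 2*(-648)**2)**2 = (4 + 2*419904)**2 = (4 + 839808)**2 = 839812**2 = 705284195344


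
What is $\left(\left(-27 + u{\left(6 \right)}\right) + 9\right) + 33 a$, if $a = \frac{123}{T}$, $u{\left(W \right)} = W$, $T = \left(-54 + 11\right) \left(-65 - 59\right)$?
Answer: $- \frac{59925}{5332} \approx -11.239$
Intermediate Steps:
$T = 5332$ ($T = \left(-43\right) \left(-124\right) = 5332$)
$a = \frac{123}{5332} \approx 0.023068$
$\left(\left(-27 + u{\left(6 \right)}\right) + 9\right) + 33 a = \left(\left(-27 + 6\right) + 9\right) + 33 \cdot \frac{123}{5332} = \left(-21 + 9\right) + \frac{4059}{5332} = -12 + \frac{4059}{5332} = - \frac{59925}{5332}$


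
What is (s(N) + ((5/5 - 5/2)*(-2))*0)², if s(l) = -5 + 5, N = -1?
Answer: 0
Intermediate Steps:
s(l) = 0
(s(N) + ((5/5 - 5/2)*(-2))*0)² = (0 + ((5/5 - 5/2)*(-2))*0)² = (0 + ((5*(⅕) - 5*½)*(-2))*0)² = (0 + ((1 - 5/2)*(-2))*0)² = (0 - 3/2*(-2)*0)² = (0 + 3*0)² = (0 + 0)² = 0² = 0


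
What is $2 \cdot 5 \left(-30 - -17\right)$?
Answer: $-130$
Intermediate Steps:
$2 \cdot 5 \left(-30 - -17\right) = 10 \left(-30 + 17\right) = 10 \left(-13\right) = -130$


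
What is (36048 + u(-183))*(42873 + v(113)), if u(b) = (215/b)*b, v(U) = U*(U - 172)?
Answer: 1312938178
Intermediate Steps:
v(U) = U*(-172 + U)
u(b) = 215
(36048 + u(-183))*(42873 + v(113)) = (36048 + 215)*(42873 + 113*(-172 + 113)) = 36263*(42873 + 113*(-59)) = 36263*(42873 - 6667) = 36263*36206 = 1312938178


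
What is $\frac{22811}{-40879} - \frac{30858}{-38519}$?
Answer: $\frac{382787273}{1574618201} \approx 0.2431$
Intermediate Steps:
$\frac{22811}{-40879} - \frac{30858}{-38519} = 22811 \left(- \frac{1}{40879}\right) - - \frac{30858}{38519} = - \frac{22811}{40879} + \frac{30858}{38519} = \frac{382787273}{1574618201}$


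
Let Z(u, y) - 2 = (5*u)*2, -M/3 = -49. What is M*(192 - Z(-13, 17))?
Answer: 47040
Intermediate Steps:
M = 147 (M = -3*(-49) = 147)
Z(u, y) = 2 + 10*u (Z(u, y) = 2 + (5*u)*2 = 2 + 10*u)
M*(192 - Z(-13, 17)) = 147*(192 - (2 + 10*(-13))) = 147*(192 - (2 - 130)) = 147*(192 - 1*(-128)) = 147*(192 + 128) = 147*320 = 47040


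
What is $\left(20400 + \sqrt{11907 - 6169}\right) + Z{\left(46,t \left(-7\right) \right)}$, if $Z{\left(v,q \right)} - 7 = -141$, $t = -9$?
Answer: $20266 + \sqrt{5738} \approx 20342.0$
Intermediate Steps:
$Z{\left(v,q \right)} = -134$ ($Z{\left(v,q \right)} = 7 - 141 = -134$)
$\left(20400 + \sqrt{11907 - 6169}\right) + Z{\left(46,t \left(-7\right) \right)} = \left(20400 + \sqrt{11907 - 6169}\right) - 134 = \left(20400 + \sqrt{5738}\right) - 134 = 20266 + \sqrt{5738}$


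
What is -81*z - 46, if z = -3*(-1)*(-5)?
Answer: 1169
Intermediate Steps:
z = -15 (z = 3*(-5) = -15)
-81*z - 46 = -81*(-15) - 46 = 1215 - 46 = 1169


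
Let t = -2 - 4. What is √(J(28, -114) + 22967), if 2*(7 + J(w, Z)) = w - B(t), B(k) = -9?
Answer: √91914/2 ≈ 151.59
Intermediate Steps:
t = -6
J(w, Z) = -5/2 + w/2 (J(w, Z) = -7 + (w - 1*(-9))/2 = -7 + (w + 9)/2 = -7 + (9 + w)/2 = -7 + (9/2 + w/2) = -5/2 + w/2)
√(J(28, -114) + 22967) = √((-5/2 + (½)*28) + 22967) = √((-5/2 + 14) + 22967) = √(23/2 + 22967) = √(45957/2) = √91914/2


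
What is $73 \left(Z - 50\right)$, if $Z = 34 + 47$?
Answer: $2263$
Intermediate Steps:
$Z = 81$
$73 \left(Z - 50\right) = 73 \left(81 - 50\right) = 73 \cdot 31 = 2263$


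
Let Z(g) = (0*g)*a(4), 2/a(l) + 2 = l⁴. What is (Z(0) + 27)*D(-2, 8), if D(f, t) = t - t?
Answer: 0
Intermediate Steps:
a(l) = 2/(-2 + l⁴)
D(f, t) = 0
Z(g) = 0 (Z(g) = (0*g)*(2/(-2 + 4⁴)) = 0*(2/(-2 + 256)) = 0*(2/254) = 0*(2*(1/254)) = 0*(1/127) = 0)
(Z(0) + 27)*D(-2, 8) = (0 + 27)*0 = 27*0 = 0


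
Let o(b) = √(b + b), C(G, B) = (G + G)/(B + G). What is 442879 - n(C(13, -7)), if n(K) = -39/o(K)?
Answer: 442879 + 3*√78/2 ≈ 4.4289e+5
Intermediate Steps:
C(G, B) = 2*G/(B + G) (C(G, B) = (2*G)/(B + G) = 2*G/(B + G))
o(b) = √2*√b (o(b) = √(2*b) = √2*√b)
n(K) = -39*√2/(2*√K)
442879 - n(C(13, -7)) = 442879 - (-39)*√2/(2*√(2*13/(-7 + 13))) = 442879 - (-39)*√2/(2*√(2*13/6)) = 442879 - (-39)*√2/(2*√(2*13*(⅙))) = 442879 - (-39)*√2/(2*√(13/3)) = 442879 - (-39)*√2*√39/13/2 = 442879 - (-3)*√78/2 = 442879 + 3*√78/2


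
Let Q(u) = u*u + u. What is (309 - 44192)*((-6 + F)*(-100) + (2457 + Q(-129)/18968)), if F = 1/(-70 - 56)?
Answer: -2864192273767/21339 ≈ -1.3422e+8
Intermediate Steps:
Q(u) = u + u² (Q(u) = u² + u = u + u²)
F = -1/126 (F = 1/(-126) = -1/126 ≈ -0.0079365)
(309 - 44192)*((-6 + F)*(-100) + (2457 + Q(-129)/18968)) = (309 - 44192)*((-6 - 1/126)*(-100) + (2457 - 129*(1 - 129)/18968)) = -43883*(-757/126*(-100) + (2457 - 129*(-128)*(1/18968))) = -43883*(37850/63 + (2457 + 16512*(1/18968))) = -43883*(37850/63 + (2457 + 2064/2371)) = -43883*(37850/63 + 5827611/2371) = -43883*456881843/149373 = -2864192273767/21339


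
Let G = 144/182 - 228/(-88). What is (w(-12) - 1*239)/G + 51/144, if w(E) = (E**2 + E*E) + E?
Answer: 11023/976 ≈ 11.294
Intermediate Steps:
w(E) = E + 2*E**2 (w(E) = (E**2 + E**2) + E = 2*E**2 + E = E + 2*E**2)
G = 6771/2002 (G = 144*(1/182) - 228*(-1/88) = 72/91 + 57/22 = 6771/2002 ≈ 3.3821)
(w(-12) - 1*239)/G + 51/144 = (-12*(1 + 2*(-12)) - 1*239)/(6771/2002) + 51/144 = (-12*(1 - 24) - 239)*(2002/6771) + 51*(1/144) = (-12*(-23) - 239)*(2002/6771) + 17/48 = (276 - 239)*(2002/6771) + 17/48 = 37*(2002/6771) + 17/48 = 2002/183 + 17/48 = 11023/976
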